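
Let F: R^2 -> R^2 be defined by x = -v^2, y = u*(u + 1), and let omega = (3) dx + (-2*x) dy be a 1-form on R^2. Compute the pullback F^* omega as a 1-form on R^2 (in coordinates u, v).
F^* omega = (v^2*(4*u + 2)) du + (-6*v) dv

Using F^*(f dg) = (f ∘ F) d(g ∘ F), substitute each coordinate x_i by F_i(u, v) in f_i, and replace dx_i by d F_i = (∂F_i/∂u) du + (∂F_i/∂v) dv.
  For the x component: f_1(F) = 3; d F_1 = (0) du + (-2*v) dv
  For the y component: f_2(F) = 2*v^2; d F_2 = (2*u + 1) du + (0) dv
Combining and collecting du, dv coefficients:
  coeff of du: v^2*(4*u + 2)
  coeff of dv: -6*v
F^* omega = (v^2*(4*u + 2)) du + (-6*v) dv.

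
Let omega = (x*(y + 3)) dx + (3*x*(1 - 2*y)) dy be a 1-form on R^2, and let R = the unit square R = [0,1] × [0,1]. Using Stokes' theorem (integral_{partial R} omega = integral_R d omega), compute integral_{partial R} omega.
integral_(partial R) omega = -1/2

Stokes: integral_partial_R omega = integral_R d omega with d omega = (∂Q/∂x - ∂P/∂y) dx ∧ dy.
  ∂Q/∂x = 3 - 6*y
  ∂P/∂y = x
  integrand = ∂Q/∂x - ∂P/∂y = -x - 6*y + 3.
Integrating over R: integral_0^1 integral_0^1 (-x - 6*y + 3) dx dy = -1/2.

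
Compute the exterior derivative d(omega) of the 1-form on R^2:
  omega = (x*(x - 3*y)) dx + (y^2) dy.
d(omega) = (3*x) dx ∧ dy

For a 1-form omega = sum_i f_i dx_i, the exterior derivative is
  d(omega) = sum_{i < j} (∂f_j/∂x_i - ∂f_i/∂x_j) dx_i ∧ dx_j.
  coefficient of dx ∧ dy: ∂f_2/∂x - ∂f_1/∂y = ∂(y^2)/∂x - ∂(x*(x - 3*y))/∂y = 3*x
Assembling: d(omega) = (3*x) dx ∧ dy.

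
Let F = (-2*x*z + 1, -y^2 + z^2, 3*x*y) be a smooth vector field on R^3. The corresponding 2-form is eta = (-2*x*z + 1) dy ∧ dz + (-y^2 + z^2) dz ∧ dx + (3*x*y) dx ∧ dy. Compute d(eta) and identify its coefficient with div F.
d(eta) = (-2*y - 2*z) dx ∧ dy ∧ dz; div F = -2*y - 2*z

For a 2-form in R^3 of the form above, applying d gives a 3-form with coefficient ∂P/∂x + ∂Q/∂y + ∂R/∂z:
  ∂P/∂x = -2*z
  ∂Q/∂y = -2*y
  ∂R/∂z = 0
Sum = -2*y - 2*z, which is exactly div F.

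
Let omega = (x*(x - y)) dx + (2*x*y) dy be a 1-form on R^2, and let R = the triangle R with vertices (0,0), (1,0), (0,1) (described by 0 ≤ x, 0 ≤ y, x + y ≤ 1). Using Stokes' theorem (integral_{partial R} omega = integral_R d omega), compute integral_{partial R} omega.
integral_(partial R) omega = 1/2

Stokes: integral_partial_R omega = integral_R d omega with d omega = (∂Q/∂x - ∂P/∂y) dx ∧ dy.
  ∂Q/∂x = 2*y
  ∂P/∂y = -x
  integrand = ∂Q/∂x - ∂P/∂y = x + 2*y.
Integrating over R: integral_0^1 integral_0^{1-x} (x + 2*y) dy dx = 1/2.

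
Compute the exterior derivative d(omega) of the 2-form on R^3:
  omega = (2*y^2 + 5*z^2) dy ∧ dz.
d(omega) = 0

For a 2-form omega = sum_{i<j} g_{ij} dx_i ∧ dx_j, the exterior derivative is
  d(omega) = sum_{i<j} d(g_{ij}) ∧ dx_i ∧ dx_j = sum_{i<j, k} (∂g_{ij}/∂x_k) dx_k ∧ dx_i ∧ dx_j.
Expand each term, using dx_k ∧ dx_i ∧ dx_j = sgn(permutation) dx_{(a)} ∧ dx_{(b)} ∧ dx_{(c)} with (a < b < c) sorted:

Collecting like 3-forms: d(omega) = 0.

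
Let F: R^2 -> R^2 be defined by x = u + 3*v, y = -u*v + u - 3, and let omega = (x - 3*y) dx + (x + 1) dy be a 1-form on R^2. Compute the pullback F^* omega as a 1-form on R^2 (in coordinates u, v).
F^* omega = (2*u*v - u - 3*v^2 + 5*v + 10) du + (-u^2 + 6*u*v - 7*u + 9*v + 27) dv

Using F^*(f dg) = (f ∘ F) d(g ∘ F), substitute each coordinate x_i by F_i(u, v) in f_i, and replace dx_i by d F_i = (∂F_i/∂u) du + (∂F_i/∂v) dv.
  For the x component: f_1(F) = 3*u*v - 2*u + 3*v + 9; d F_1 = (1) du + (3) dv
  For the y component: f_2(F) = u + 3*v + 1; d F_2 = (1 - v) du + (-u) dv
Combining and collecting du, dv coefficients:
  coeff of du: 2*u*v - u - 3*v^2 + 5*v + 10
  coeff of dv: -u^2 + 6*u*v - 7*u + 9*v + 27
F^* omega = (2*u*v - u - 3*v^2 + 5*v + 10) du + (-u^2 + 6*u*v - 7*u + 9*v + 27) dv.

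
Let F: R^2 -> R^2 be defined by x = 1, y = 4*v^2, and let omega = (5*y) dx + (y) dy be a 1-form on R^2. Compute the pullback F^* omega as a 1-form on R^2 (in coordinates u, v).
F^* omega = (32*v^3) dv

Using F^*(f dg) = (f ∘ F) d(g ∘ F), substitute each coordinate x_i by F_i(u, v) in f_i, and replace dx_i by d F_i = (∂F_i/∂u) du + (∂F_i/∂v) dv.
  For the x component: f_1(F) = 20*v^2; d F_1 = (0) du + (0) dv
  For the y component: f_2(F) = 4*v^2; d F_2 = (0) du + (8*v) dv
Combining and collecting du, dv coefficients:
  coeff of du: 0
  coeff of dv: 32*v^3
F^* omega = (32*v^3) dv.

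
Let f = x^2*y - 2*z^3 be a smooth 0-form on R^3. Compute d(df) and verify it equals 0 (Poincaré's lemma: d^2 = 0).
d(df) = 0

Step 1: df = sum_i (∂f/∂x_i) dx_i = (2*x*y) dx + (x^2) dy + (-6*z^2) dz.
Step 2: Apply d again. Using the 1-form formula, the coefficient of dx ∧ dy in d(df) is ∂^2 f/∂x ∂y - ∂^2 f/∂y ∂x = (2*x) - (2*x) = 0 (equality of mixed partials for smooth f).
Similarly for dx ∧ dz and dy ∧ dz — all coefficients vanish. So d(df) = 0.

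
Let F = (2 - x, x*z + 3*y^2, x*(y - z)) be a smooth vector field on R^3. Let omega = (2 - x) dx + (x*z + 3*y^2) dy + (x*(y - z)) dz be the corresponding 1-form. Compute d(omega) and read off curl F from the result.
d(omega) = (0) dy ∧ dz + (-y + z) dz ∧ dx + (z) dx ∧ dy; curl F = (0, -y + z, z)

d omega = sum_{i<j} (∂f_j/∂x_i - ∂f_i/∂x_j) dx_i ∧ dx_j. Under the identification (dy ∧ dz, dz ∧ dx, dx ∧ dy) ↔ (e_x, e_y, e_z), the coefficients are exactly the components of curl F. Compute:
  ∂R/∂y - ∂Q/∂z = (x) - (x) = 0
  ∂P/∂z - ∂R/∂x = (0) - (y - z) = -y + z
  ∂Q/∂x - ∂P/∂y = (z) - (0) = z.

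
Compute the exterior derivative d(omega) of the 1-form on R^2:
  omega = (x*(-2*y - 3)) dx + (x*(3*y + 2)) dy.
d(omega) = (2*x + 3*y + 2) dx ∧ dy

For a 1-form omega = sum_i f_i dx_i, the exterior derivative is
  d(omega) = sum_{i < j} (∂f_j/∂x_i - ∂f_i/∂x_j) dx_i ∧ dx_j.
  coefficient of dx ∧ dy: ∂f_2/∂x - ∂f_1/∂y = ∂(x*(3*y + 2))/∂x - ∂(x*(-2*y - 3))/∂y = 2*x + 3*y + 2
Assembling: d(omega) = (2*x + 3*y + 2) dx ∧ dy.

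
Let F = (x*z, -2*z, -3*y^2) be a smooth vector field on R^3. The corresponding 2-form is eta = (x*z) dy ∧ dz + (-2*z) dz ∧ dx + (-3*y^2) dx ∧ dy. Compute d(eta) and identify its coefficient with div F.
d(eta) = (z) dx ∧ dy ∧ dz; div F = z

For a 2-form in R^3 of the form above, applying d gives a 3-form with coefficient ∂P/∂x + ∂Q/∂y + ∂R/∂z:
  ∂P/∂x = z
  ∂Q/∂y = 0
  ∂R/∂z = 0
Sum = z, which is exactly div F.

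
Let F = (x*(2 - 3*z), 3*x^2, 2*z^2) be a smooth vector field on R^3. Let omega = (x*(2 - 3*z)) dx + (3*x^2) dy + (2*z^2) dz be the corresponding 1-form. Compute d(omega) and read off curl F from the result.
d(omega) = (0) dy ∧ dz + (-3*x) dz ∧ dx + (6*x) dx ∧ dy; curl F = (0, -3*x, 6*x)

d omega = sum_{i<j} (∂f_j/∂x_i - ∂f_i/∂x_j) dx_i ∧ dx_j. Under the identification (dy ∧ dz, dz ∧ dx, dx ∧ dy) ↔ (e_x, e_y, e_z), the coefficients are exactly the components of curl F. Compute:
  ∂R/∂y - ∂Q/∂z = (0) - (0) = 0
  ∂P/∂z - ∂R/∂x = (-3*x) - (0) = -3*x
  ∂Q/∂x - ∂P/∂y = (6*x) - (0) = 6*x.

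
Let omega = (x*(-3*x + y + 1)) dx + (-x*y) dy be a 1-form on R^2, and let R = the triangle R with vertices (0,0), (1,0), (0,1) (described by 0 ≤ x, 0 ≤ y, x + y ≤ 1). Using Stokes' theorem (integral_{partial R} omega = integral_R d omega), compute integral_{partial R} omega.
integral_(partial R) omega = -1/3

Stokes: integral_partial_R omega = integral_R d omega with d omega = (∂Q/∂x - ∂P/∂y) dx ∧ dy.
  ∂Q/∂x = -y
  ∂P/∂y = x
  integrand = ∂Q/∂x - ∂P/∂y = -x - y.
Integrating over R: integral_0^1 integral_0^{1-x} (-x - y) dy dx = -1/3.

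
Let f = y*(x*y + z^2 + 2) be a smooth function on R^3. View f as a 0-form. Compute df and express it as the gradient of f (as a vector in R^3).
df = (y^2) dx + (2*x*y + z^2 + 2) dy + (2*y*z) dz; grad f = (y^2, 2*x*y + z^2 + 2, 2*y*z)

For a 0-form f, d f = (∂f/∂x) dx + (∂f/∂y) dy + (∂f/∂z) dz. The components of the vector representation are exactly the entries of grad f in Cartesian coordinates:
  ∂f/∂x = y^2
  ∂f/∂y = 2*x*y + z^2 + 2
  ∂f/∂z = 2*y*z.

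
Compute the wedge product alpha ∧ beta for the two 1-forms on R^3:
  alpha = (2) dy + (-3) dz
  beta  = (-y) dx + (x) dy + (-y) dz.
alpha ∧ beta = (2*y) dx ∧ dy + (3*x - 2*y) dy ∧ dz + (-3*y) dx ∧ dz

Distribute the wedge, using dx_i ∧ dx_j = -dx_j ∧ dx_i and dx_i ∧ dx_i = 0. For each pair (i, j) with i < j, the coefficient of dx_i ∧ dx_j in alpha ∧ beta is (alpha_i * beta_j - alpha_j * beta_i). Collecting: alpha ∧ beta = (2*y) dx ∧ dy + (3*x - 2*y) dy ∧ dz + (-3*y) dx ∧ dz.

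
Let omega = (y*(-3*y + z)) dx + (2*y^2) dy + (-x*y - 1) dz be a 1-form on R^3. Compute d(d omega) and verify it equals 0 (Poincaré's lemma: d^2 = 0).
d(d omega) = 0

Step 1: d omega = sum_{i<j} (∂f_j/∂x_i - ∂f_i/∂x_j) dx_i ∧ dx_j:
  coeff of dx ∧ dy: 6*y - z
  coeff of dx ∧ dz: -2*y
  coeff of dy ∧ dz: -x
Step 2: Apply d again to each 2-form coefficient. The only possible 3-form in R^3 is dx ∧ dy ∧ dz, with coefficient
  ∂(coeff of dy∧dz)/∂x - ∂(coeff of dx∧dz)/∂y + ∂(coeff of dx∧dy)/∂z
  = ∂/∂x (-x) - ∂/∂y (-2*y) + ∂/∂z (6*y - z).
Each of these terms simplifies to sums of mixed partials that cancel in pairs. The result is 0 (by equality of mixed partials for smooth functions — Schwarz / Clairaut).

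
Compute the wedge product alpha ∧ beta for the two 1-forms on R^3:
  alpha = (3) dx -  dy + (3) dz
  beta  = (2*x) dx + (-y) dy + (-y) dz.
alpha ∧ beta = (2*x - 3*y) dx ∧ dy + (-6*x - 3*y) dx ∧ dz + (4*y) dy ∧ dz

Distribute the wedge, using dx_i ∧ dx_j = -dx_j ∧ dx_i and dx_i ∧ dx_i = 0. For each pair (i, j) with i < j, the coefficient of dx_i ∧ dx_j in alpha ∧ beta is (alpha_i * beta_j - alpha_j * beta_i). Collecting: alpha ∧ beta = (2*x - 3*y) dx ∧ dy + (-6*x - 3*y) dx ∧ dz + (4*y) dy ∧ dz.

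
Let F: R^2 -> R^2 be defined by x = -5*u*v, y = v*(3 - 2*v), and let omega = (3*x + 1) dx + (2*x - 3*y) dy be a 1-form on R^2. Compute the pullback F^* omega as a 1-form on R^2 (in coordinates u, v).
F^* omega = (5*v*(15*u*v - 1)) du + (75*u^2*v + 40*u*v^2 - 30*u*v - 5*u - 24*v^3 + 54*v^2 - 27*v) dv

Using F^*(f dg) = (f ∘ F) d(g ∘ F), substitute each coordinate x_i by F_i(u, v) in f_i, and replace dx_i by d F_i = (∂F_i/∂u) du + (∂F_i/∂v) dv.
  For the x component: f_1(F) = -15*u*v + 1; d F_1 = (-5*v) du + (-5*u) dv
  For the y component: f_2(F) = v*(-10*u + 6*v - 9); d F_2 = (0) du + (3 - 4*v) dv
Combining and collecting du, dv coefficients:
  coeff of du: 5*v*(15*u*v - 1)
  coeff of dv: 75*u^2*v + 40*u*v^2 - 30*u*v - 5*u - 24*v^3 + 54*v^2 - 27*v
F^* omega = (5*v*(15*u*v - 1)) du + (75*u^2*v + 40*u*v^2 - 30*u*v - 5*u - 24*v^3 + 54*v^2 - 27*v) dv.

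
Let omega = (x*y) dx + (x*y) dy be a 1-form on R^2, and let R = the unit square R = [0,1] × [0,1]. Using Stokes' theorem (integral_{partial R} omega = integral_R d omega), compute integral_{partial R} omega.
integral_(partial R) omega = 0

Stokes: integral_partial_R omega = integral_R d omega with d omega = (∂Q/∂x - ∂P/∂y) dx ∧ dy.
  ∂Q/∂x = y
  ∂P/∂y = x
  integrand = ∂Q/∂x - ∂P/∂y = -x + y.
Integrating over R: integral_0^1 integral_0^1 (-x + y) dx dy = 0.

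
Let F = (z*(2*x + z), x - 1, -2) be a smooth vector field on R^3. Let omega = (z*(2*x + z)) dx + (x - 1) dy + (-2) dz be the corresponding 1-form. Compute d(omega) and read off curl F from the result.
d(omega) = (0) dy ∧ dz + (2*x + 2*z) dz ∧ dx + (1) dx ∧ dy; curl F = (0, 2*x + 2*z, 1)

d omega = sum_{i<j} (∂f_j/∂x_i - ∂f_i/∂x_j) dx_i ∧ dx_j. Under the identification (dy ∧ dz, dz ∧ dx, dx ∧ dy) ↔ (e_x, e_y, e_z), the coefficients are exactly the components of curl F. Compute:
  ∂R/∂y - ∂Q/∂z = (0) - (0) = 0
  ∂P/∂z - ∂R/∂x = (2*x + 2*z) - (0) = 2*x + 2*z
  ∂Q/∂x - ∂P/∂y = (1) - (0) = 1.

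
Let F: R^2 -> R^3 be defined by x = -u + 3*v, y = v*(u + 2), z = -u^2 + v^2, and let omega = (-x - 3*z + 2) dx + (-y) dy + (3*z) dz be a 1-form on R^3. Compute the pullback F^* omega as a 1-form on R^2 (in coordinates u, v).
F^* omega = (6*u^3 - 3*u^2 - 7*u*v^2 - u + v^2 + 3*v - 2) du + (-7*u^2*v + 9*u^2 - 4*u*v + 3*u + 6*v^3 - 9*v^2 - 13*v + 6) dv

Using F^*(f dg) = (f ∘ F) d(g ∘ F), substitute each coordinate x_i by F_i(u, v) in f_i, and replace dx_i by d F_i = (∂F_i/∂u) du + (∂F_i/∂v) dv.
  For the x component: f_1(F) = 3*u^2 + u - 3*v^2 - 3*v + 2; d F_1 = (-1) du + (3) dv
  For the y component: f_2(F) = v*(-u - 2); d F_2 = (v) du + (u + 2) dv
  For the z component: f_3(F) = -3*u^2 + 3*v^2; d F_3 = (-2*u) du + (2*v) dv
Combining and collecting du, dv coefficients:
  coeff of du: 6*u^3 - 3*u^2 - 7*u*v^2 - u + v^2 + 3*v - 2
  coeff of dv: -7*u^2*v + 9*u^2 - 4*u*v + 3*u + 6*v^3 - 9*v^2 - 13*v + 6
F^* omega = (6*u^3 - 3*u^2 - 7*u*v^2 - u + v^2 + 3*v - 2) du + (-7*u^2*v + 9*u^2 - 4*u*v + 3*u + 6*v^3 - 9*v^2 - 13*v + 6) dv.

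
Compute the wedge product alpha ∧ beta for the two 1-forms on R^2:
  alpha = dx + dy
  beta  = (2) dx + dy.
alpha ∧ beta = (-1) dx ∧ dy

Distribute the wedge, using dx_i ∧ dx_j = -dx_j ∧ dx_i and dx_i ∧ dx_i = 0. For each pair (i, j) with i < j, the coefficient of dx_i ∧ dx_j in alpha ∧ beta is (alpha_i * beta_j - alpha_j * beta_i). Collecting: alpha ∧ beta = (-1) dx ∧ dy.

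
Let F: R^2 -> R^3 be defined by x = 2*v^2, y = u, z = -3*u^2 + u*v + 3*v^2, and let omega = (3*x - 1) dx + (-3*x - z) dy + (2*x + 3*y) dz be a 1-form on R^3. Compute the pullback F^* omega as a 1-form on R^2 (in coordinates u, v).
F^* omega = (-15*u^2 - 24*u*v^2 + 2*u*v + 4*v^3 - 9*v^2) du + (3*u^2 + 4*u*v^2 + 18*u*v + 48*v^3 - 4*v) dv

Using F^*(f dg) = (f ∘ F) d(g ∘ F), substitute each coordinate x_i by F_i(u, v) in f_i, and replace dx_i by d F_i = (∂F_i/∂u) du + (∂F_i/∂v) dv.
  For the x component: f_1(F) = 6*v^2 - 1; d F_1 = (0) du + (4*v) dv
  For the y component: f_2(F) = 3*u^2 - u*v - 9*v^2; d F_2 = (1) du + (0) dv
  For the z component: f_3(F) = 3*u + 4*v^2; d F_3 = (-6*u + v) du + (u + 6*v) dv
Combining and collecting du, dv coefficients:
  coeff of du: -15*u^2 - 24*u*v^2 + 2*u*v + 4*v^3 - 9*v^2
  coeff of dv: 3*u^2 + 4*u*v^2 + 18*u*v + 48*v^3 - 4*v
F^* omega = (-15*u^2 - 24*u*v^2 + 2*u*v + 4*v^3 - 9*v^2) du + (3*u^2 + 4*u*v^2 + 18*u*v + 48*v^3 - 4*v) dv.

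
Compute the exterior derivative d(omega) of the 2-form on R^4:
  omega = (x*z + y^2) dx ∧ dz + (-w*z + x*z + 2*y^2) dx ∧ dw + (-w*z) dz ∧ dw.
d(omega) = (-2*y) dx ∧ dy ∧ dz + (-4*y) dx ∧ dy ∧ dw + (w - x) dx ∧ dz ∧ dw

For a 2-form omega = sum_{i<j} g_{ij} dx_i ∧ dx_j, the exterior derivative is
  d(omega) = sum_{i<j} d(g_{ij}) ∧ dx_i ∧ dx_j = sum_{i<j, k} (∂g_{ij}/∂x_k) dx_k ∧ dx_i ∧ dx_j.
Expand each term, using dx_k ∧ dx_i ∧ dx_j = sgn(permutation) dx_{(a)} ∧ dx_{(b)} ∧ dx_{(c)} with (a < b < c) sorted:
  d(x*z + y^2) includes (∂/∂y)(x*z + y^2) dy = (2*y) dy, which multiplied by dx ∧ dz gives (-2*y) dx ∧ dy ∧ dz
  d(-w*z + x*z + 2*y^2) includes (∂/∂y)(-w*z + x*z + 2*y^2) dy = (4*y) dy, which multiplied by dx ∧ dw gives (-4*y) dx ∧ dy ∧ dw
  d(-w*z + x*z + 2*y^2) includes (∂/∂z)(-w*z + x*z + 2*y^2) dz = (-w + x) dz, which multiplied by dx ∧ dw gives (w - x) dx ∧ dz ∧ dw
Collecting like 3-forms: d(omega) = (-2*y) dx ∧ dy ∧ dz + (-4*y) dx ∧ dy ∧ dw + (w - x) dx ∧ dz ∧ dw.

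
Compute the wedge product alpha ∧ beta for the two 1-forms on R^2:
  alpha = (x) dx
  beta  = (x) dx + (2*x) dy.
alpha ∧ beta = (2*x^2) dx ∧ dy

Distribute the wedge, using dx_i ∧ dx_j = -dx_j ∧ dx_i and dx_i ∧ dx_i = 0. For each pair (i, j) with i < j, the coefficient of dx_i ∧ dx_j in alpha ∧ beta is (alpha_i * beta_j - alpha_j * beta_i). Collecting: alpha ∧ beta = (2*x^2) dx ∧ dy.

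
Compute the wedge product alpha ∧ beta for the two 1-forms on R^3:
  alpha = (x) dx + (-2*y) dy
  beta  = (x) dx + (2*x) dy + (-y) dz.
alpha ∧ beta = (2*x*(x + y)) dx ∧ dy + (-x*y) dx ∧ dz + (2*y^2) dy ∧ dz

Distribute the wedge, using dx_i ∧ dx_j = -dx_j ∧ dx_i and dx_i ∧ dx_i = 0. For each pair (i, j) with i < j, the coefficient of dx_i ∧ dx_j in alpha ∧ beta is (alpha_i * beta_j - alpha_j * beta_i). Collecting: alpha ∧ beta = (2*x*(x + y)) dx ∧ dy + (-x*y) dx ∧ dz + (2*y^2) dy ∧ dz.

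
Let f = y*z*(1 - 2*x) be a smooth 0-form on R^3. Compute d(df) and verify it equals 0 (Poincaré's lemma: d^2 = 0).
d(df) = 0

Step 1: df = sum_i (∂f/∂x_i) dx_i = (-2*y*z) dx + (z*(1 - 2*x)) dy + (y*(1 - 2*x)) dz.
Step 2: Apply d again. Using the 1-form formula, the coefficient of dx ∧ dy in d(df) is ∂^2 f/∂x ∂y - ∂^2 f/∂y ∂x = (-2*z) - (-2*z) = 0 (equality of mixed partials for smooth f).
Similarly for dx ∧ dz and dy ∧ dz — all coefficients vanish. So d(df) = 0.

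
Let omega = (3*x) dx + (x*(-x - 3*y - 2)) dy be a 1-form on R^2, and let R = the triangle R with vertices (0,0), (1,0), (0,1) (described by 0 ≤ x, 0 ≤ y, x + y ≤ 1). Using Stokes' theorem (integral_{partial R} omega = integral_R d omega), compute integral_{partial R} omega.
integral_(partial R) omega = -11/6

Stokes: integral_partial_R omega = integral_R d omega with d omega = (∂Q/∂x - ∂P/∂y) dx ∧ dy.
  ∂Q/∂x = -2*x - 3*y - 2
  ∂P/∂y = 0
  integrand = ∂Q/∂x - ∂P/∂y = -2*x - 3*y - 2.
Integrating over R: integral_0^1 integral_0^{1-x} (-2*x - 3*y - 2) dy dx = -11/6.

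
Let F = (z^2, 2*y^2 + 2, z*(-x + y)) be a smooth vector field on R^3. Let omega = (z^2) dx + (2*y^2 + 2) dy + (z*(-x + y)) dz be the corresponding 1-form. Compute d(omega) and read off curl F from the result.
d(omega) = (z) dy ∧ dz + (3*z) dz ∧ dx + (0) dx ∧ dy; curl F = (z, 3*z, 0)

d omega = sum_{i<j} (∂f_j/∂x_i - ∂f_i/∂x_j) dx_i ∧ dx_j. Under the identification (dy ∧ dz, dz ∧ dx, dx ∧ dy) ↔ (e_x, e_y, e_z), the coefficients are exactly the components of curl F. Compute:
  ∂R/∂y - ∂Q/∂z = (z) - (0) = z
  ∂P/∂z - ∂R/∂x = (2*z) - (-z) = 3*z
  ∂Q/∂x - ∂P/∂y = (0) - (0) = 0.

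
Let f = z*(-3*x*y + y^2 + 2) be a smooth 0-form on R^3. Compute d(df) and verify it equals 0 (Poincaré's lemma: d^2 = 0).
d(df) = 0

Step 1: df = sum_i (∂f/∂x_i) dx_i = (-3*y*z) dx + (z*(-3*x + 2*y)) dy + (-3*x*y + y^2 + 2) dz.
Step 2: Apply d again. Using the 1-form formula, the coefficient of dx ∧ dy in d(df) is ∂^2 f/∂x ∂y - ∂^2 f/∂y ∂x = (-3*z) - (-3*z) = 0 (equality of mixed partials for smooth f).
Similarly for dx ∧ dz and dy ∧ dz — all coefficients vanish. So d(df) = 0.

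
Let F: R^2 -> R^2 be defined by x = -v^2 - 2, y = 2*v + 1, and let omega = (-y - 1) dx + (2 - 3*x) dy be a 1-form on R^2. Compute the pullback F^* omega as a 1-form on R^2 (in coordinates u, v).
F^* omega = (10*v^2 + 4*v + 16) dv

Using F^*(f dg) = (f ∘ F) d(g ∘ F), substitute each coordinate x_i by F_i(u, v) in f_i, and replace dx_i by d F_i = (∂F_i/∂u) du + (∂F_i/∂v) dv.
  For the x component: f_1(F) = -2*v - 2; d F_1 = (0) du + (-2*v) dv
  For the y component: f_2(F) = 3*v^2 + 8; d F_2 = (0) du + (2) dv
Combining and collecting du, dv coefficients:
  coeff of du: 0
  coeff of dv: 10*v^2 + 4*v + 16
F^* omega = (10*v^2 + 4*v + 16) dv.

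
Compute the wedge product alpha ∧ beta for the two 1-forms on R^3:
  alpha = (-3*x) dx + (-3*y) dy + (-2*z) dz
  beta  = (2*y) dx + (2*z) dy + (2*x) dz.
alpha ∧ beta = (-6*x*z + 6*y^2) dx ∧ dy + (-6*x^2 + 4*y*z) dx ∧ dz + (-6*x*y + 4*z^2) dy ∧ dz

Distribute the wedge, using dx_i ∧ dx_j = -dx_j ∧ dx_i and dx_i ∧ dx_i = 0. For each pair (i, j) with i < j, the coefficient of dx_i ∧ dx_j in alpha ∧ beta is (alpha_i * beta_j - alpha_j * beta_i). Collecting: alpha ∧ beta = (-6*x*z + 6*y^2) dx ∧ dy + (-6*x^2 + 4*y*z) dx ∧ dz + (-6*x*y + 4*z^2) dy ∧ dz.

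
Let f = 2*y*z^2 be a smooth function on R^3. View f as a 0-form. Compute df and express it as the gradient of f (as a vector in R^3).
df = (0) dx + (2*z^2) dy + (4*y*z) dz; grad f = (0, 2*z^2, 4*y*z)

For a 0-form f, d f = (∂f/∂x) dx + (∂f/∂y) dy + (∂f/∂z) dz. The components of the vector representation are exactly the entries of grad f in Cartesian coordinates:
  ∂f/∂x = 0
  ∂f/∂y = 2*z^2
  ∂f/∂z = 4*y*z.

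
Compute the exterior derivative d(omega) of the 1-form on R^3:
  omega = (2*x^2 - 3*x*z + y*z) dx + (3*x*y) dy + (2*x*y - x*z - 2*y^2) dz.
d(omega) = (3*y - z) dx ∧ dy + (3*x + y - z) dx ∧ dz + (2*x - 4*y) dy ∧ dz

For a 1-form omega = sum_i f_i dx_i, the exterior derivative is
  d(omega) = sum_{i < j} (∂f_j/∂x_i - ∂f_i/∂x_j) dx_i ∧ dx_j.
  coefficient of dx ∧ dy: ∂f_2/∂x - ∂f_1/∂y = ∂(3*x*y)/∂x - ∂(2*x^2 - 3*x*z + y*z)/∂y = 3*y - z
  coefficient of dx ∧ dz: ∂f_3/∂x - ∂f_1/∂z = ∂(2*x*y - x*z - 2*y^2)/∂x - ∂(2*x^2 - 3*x*z + y*z)/∂z = 3*x + y - z
  coefficient of dy ∧ dz: ∂f_3/∂y - ∂f_2/∂z = ∂(2*x*y - x*z - 2*y^2)/∂y - ∂(3*x*y)/∂z = 2*x - 4*y
Assembling: d(omega) = (3*y - z) dx ∧ dy + (3*x + y - z) dx ∧ dz + (2*x - 4*y) dy ∧ dz.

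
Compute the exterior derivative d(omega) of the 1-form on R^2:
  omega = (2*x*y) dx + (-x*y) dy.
d(omega) = (-2*x - y) dx ∧ dy

For a 1-form omega = sum_i f_i dx_i, the exterior derivative is
  d(omega) = sum_{i < j} (∂f_j/∂x_i - ∂f_i/∂x_j) dx_i ∧ dx_j.
  coefficient of dx ∧ dy: ∂f_2/∂x - ∂f_1/∂y = ∂(-x*y)/∂x - ∂(2*x*y)/∂y = -2*x - y
Assembling: d(omega) = (-2*x - y) dx ∧ dy.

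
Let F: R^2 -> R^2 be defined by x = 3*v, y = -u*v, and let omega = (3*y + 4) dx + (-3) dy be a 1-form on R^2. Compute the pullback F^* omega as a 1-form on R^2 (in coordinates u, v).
F^* omega = (3*v) du + (-9*u*v + 3*u + 12) dv

Using F^*(f dg) = (f ∘ F) d(g ∘ F), substitute each coordinate x_i by F_i(u, v) in f_i, and replace dx_i by d F_i = (∂F_i/∂u) du + (∂F_i/∂v) dv.
  For the x component: f_1(F) = -3*u*v + 4; d F_1 = (0) du + (3) dv
  For the y component: f_2(F) = -3; d F_2 = (-v) du + (-u) dv
Combining and collecting du, dv coefficients:
  coeff of du: 3*v
  coeff of dv: -9*u*v + 3*u + 12
F^* omega = (3*v) du + (-9*u*v + 3*u + 12) dv.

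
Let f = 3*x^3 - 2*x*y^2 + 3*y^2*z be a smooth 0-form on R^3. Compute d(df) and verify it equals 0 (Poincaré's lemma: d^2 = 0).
d(df) = 0

Step 1: df = sum_i (∂f/∂x_i) dx_i = (9*x^2 - 2*y^2) dx + (2*y*(-2*x + 3*z)) dy + (3*y^2) dz.
Step 2: Apply d again. Using the 1-form formula, the coefficient of dx ∧ dy in d(df) is ∂^2 f/∂x ∂y - ∂^2 f/∂y ∂x = (-4*y) - (-4*y) = 0 (equality of mixed partials for smooth f).
Similarly for dx ∧ dz and dy ∧ dz — all coefficients vanish. So d(df) = 0.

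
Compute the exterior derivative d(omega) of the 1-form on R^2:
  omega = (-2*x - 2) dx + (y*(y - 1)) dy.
d(omega) = 0

For a 1-form omega = sum_i f_i dx_i, the exterior derivative is
  d(omega) = sum_{i < j} (∂f_j/∂x_i - ∂f_i/∂x_j) dx_i ∧ dx_j.

Assembling: d(omega) = 0.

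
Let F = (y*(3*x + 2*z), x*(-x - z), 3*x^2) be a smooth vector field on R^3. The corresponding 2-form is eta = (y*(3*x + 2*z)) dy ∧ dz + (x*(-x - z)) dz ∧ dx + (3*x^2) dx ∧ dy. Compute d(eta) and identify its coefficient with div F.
d(eta) = (3*y) dx ∧ dy ∧ dz; div F = 3*y

For a 2-form in R^3 of the form above, applying d gives a 3-form with coefficient ∂P/∂x + ∂Q/∂y + ∂R/∂z:
  ∂P/∂x = 3*y
  ∂Q/∂y = 0
  ∂R/∂z = 0
Sum = 3*y, which is exactly div F.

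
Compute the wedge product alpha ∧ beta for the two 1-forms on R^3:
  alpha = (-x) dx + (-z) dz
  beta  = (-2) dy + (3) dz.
alpha ∧ beta = (2*x) dx ∧ dy + (-3*x) dx ∧ dz + (-2*z) dy ∧ dz

Distribute the wedge, using dx_i ∧ dx_j = -dx_j ∧ dx_i and dx_i ∧ dx_i = 0. For each pair (i, j) with i < j, the coefficient of dx_i ∧ dx_j in alpha ∧ beta is (alpha_i * beta_j - alpha_j * beta_i). Collecting: alpha ∧ beta = (2*x) dx ∧ dy + (-3*x) dx ∧ dz + (-2*z) dy ∧ dz.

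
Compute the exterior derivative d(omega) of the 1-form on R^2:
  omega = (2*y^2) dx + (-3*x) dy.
d(omega) = (-4*y - 3) dx ∧ dy

For a 1-form omega = sum_i f_i dx_i, the exterior derivative is
  d(omega) = sum_{i < j} (∂f_j/∂x_i - ∂f_i/∂x_j) dx_i ∧ dx_j.
  coefficient of dx ∧ dy: ∂f_2/∂x - ∂f_1/∂y = ∂(-3*x)/∂x - ∂(2*y^2)/∂y = -4*y - 3
Assembling: d(omega) = (-4*y - 3) dx ∧ dy.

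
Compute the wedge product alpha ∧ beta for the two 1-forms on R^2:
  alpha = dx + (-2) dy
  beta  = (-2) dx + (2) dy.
alpha ∧ beta = (-2) dx ∧ dy

Distribute the wedge, using dx_i ∧ dx_j = -dx_j ∧ dx_i and dx_i ∧ dx_i = 0. For each pair (i, j) with i < j, the coefficient of dx_i ∧ dx_j in alpha ∧ beta is (alpha_i * beta_j - alpha_j * beta_i). Collecting: alpha ∧ beta = (-2) dx ∧ dy.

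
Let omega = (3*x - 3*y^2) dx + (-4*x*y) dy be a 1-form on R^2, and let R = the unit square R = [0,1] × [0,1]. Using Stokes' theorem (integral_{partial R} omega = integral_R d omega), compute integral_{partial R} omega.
integral_(partial R) omega = 1

Stokes: integral_partial_R omega = integral_R d omega with d omega = (∂Q/∂x - ∂P/∂y) dx ∧ dy.
  ∂Q/∂x = -4*y
  ∂P/∂y = -6*y
  integrand = ∂Q/∂x - ∂P/∂y = 2*y.
Integrating over R: integral_0^1 integral_0^1 (2*y) dx dy = 1.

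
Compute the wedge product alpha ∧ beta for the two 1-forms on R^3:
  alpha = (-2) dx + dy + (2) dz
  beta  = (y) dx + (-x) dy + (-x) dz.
alpha ∧ beta = (2*x - y) dx ∧ dy + (2*x - 2*y) dx ∧ dz + (x) dy ∧ dz

Distribute the wedge, using dx_i ∧ dx_j = -dx_j ∧ dx_i and dx_i ∧ dx_i = 0. For each pair (i, j) with i < j, the coefficient of dx_i ∧ dx_j in alpha ∧ beta is (alpha_i * beta_j - alpha_j * beta_i). Collecting: alpha ∧ beta = (2*x - y) dx ∧ dy + (2*x - 2*y) dx ∧ dz + (x) dy ∧ dz.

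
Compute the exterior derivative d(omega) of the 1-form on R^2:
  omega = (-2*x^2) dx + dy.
d(omega) = 0

For a 1-form omega = sum_i f_i dx_i, the exterior derivative is
  d(omega) = sum_{i < j} (∂f_j/∂x_i - ∂f_i/∂x_j) dx_i ∧ dx_j.

Assembling: d(omega) = 0.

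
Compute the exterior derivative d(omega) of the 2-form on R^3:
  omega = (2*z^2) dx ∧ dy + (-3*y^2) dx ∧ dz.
d(omega) = (6*y + 4*z) dx ∧ dy ∧ dz

For a 2-form omega = sum_{i<j} g_{ij} dx_i ∧ dx_j, the exterior derivative is
  d(omega) = sum_{i<j} d(g_{ij}) ∧ dx_i ∧ dx_j = sum_{i<j, k} (∂g_{ij}/∂x_k) dx_k ∧ dx_i ∧ dx_j.
Expand each term, using dx_k ∧ dx_i ∧ dx_j = sgn(permutation) dx_{(a)} ∧ dx_{(b)} ∧ dx_{(c)} with (a < b < c) sorted:
  d(2*z^2) includes (∂/∂z)(2*z^2) dz = (4*z) dz, which multiplied by dx ∧ dy gives (4*z) dx ∧ dy ∧ dz
  d(-3*y^2) includes (∂/∂y)(-3*y^2) dy = (-6*y) dy, which multiplied by dx ∧ dz gives (6*y) dx ∧ dy ∧ dz
Collecting like 3-forms: d(omega) = (6*y + 4*z) dx ∧ dy ∧ dz.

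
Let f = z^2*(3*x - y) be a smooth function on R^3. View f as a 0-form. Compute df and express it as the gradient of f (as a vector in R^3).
df = (3*z^2) dx + (-z^2) dy + (2*z*(3*x - y)) dz; grad f = (3*z^2, -z^2, 2*z*(3*x - y))

For a 0-form f, d f = (∂f/∂x) dx + (∂f/∂y) dy + (∂f/∂z) dz. The components of the vector representation are exactly the entries of grad f in Cartesian coordinates:
  ∂f/∂x = 3*z^2
  ∂f/∂y = -z^2
  ∂f/∂z = 2*z*(3*x - y).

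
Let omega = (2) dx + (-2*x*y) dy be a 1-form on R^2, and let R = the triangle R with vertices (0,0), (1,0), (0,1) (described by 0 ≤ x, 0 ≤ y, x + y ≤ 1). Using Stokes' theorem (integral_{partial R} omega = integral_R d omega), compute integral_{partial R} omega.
integral_(partial R) omega = -1/3

Stokes: integral_partial_R omega = integral_R d omega with d omega = (∂Q/∂x - ∂P/∂y) dx ∧ dy.
  ∂Q/∂x = -2*y
  ∂P/∂y = 0
  integrand = ∂Q/∂x - ∂P/∂y = -2*y.
Integrating over R: integral_0^1 integral_0^{1-x} (-2*y) dy dx = -1/3.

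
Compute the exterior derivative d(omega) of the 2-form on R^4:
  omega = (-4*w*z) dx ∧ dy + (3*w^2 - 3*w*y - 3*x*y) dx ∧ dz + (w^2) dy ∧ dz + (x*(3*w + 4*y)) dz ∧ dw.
d(omega) = (-w + 3*x) dx ∧ dy ∧ dz + (-4*z) dx ∧ dy ∧ dw + (9*w + y) dx ∧ dz ∧ dw + (2*w + 4*x) dy ∧ dz ∧ dw

For a 2-form omega = sum_{i<j} g_{ij} dx_i ∧ dx_j, the exterior derivative is
  d(omega) = sum_{i<j} d(g_{ij}) ∧ dx_i ∧ dx_j = sum_{i<j, k} (∂g_{ij}/∂x_k) dx_k ∧ dx_i ∧ dx_j.
Expand each term, using dx_k ∧ dx_i ∧ dx_j = sgn(permutation) dx_{(a)} ∧ dx_{(b)} ∧ dx_{(c)} with (a < b < c) sorted:
  d(-4*w*z) includes (∂/∂z)(-4*w*z) dz = (-4*w) dz, which multiplied by dx ∧ dy gives (-4*w) dx ∧ dy ∧ dz
  d(-4*w*z) includes (∂/∂w)(-4*w*z) dw = (-4*z) dw, which multiplied by dx ∧ dy gives (-4*z) dx ∧ dy ∧ dw
  d(3*w^2 - 3*w*y - 3*x*y) includes (∂/∂y)(3*w^2 - 3*w*y - 3*x*y) dy = (-3*w - 3*x) dy, which multiplied by dx ∧ dz gives (3*w + 3*x) dx ∧ dy ∧ dz
  d(3*w^2 - 3*w*y - 3*x*y) includes (∂/∂w)(3*w^2 - 3*w*y - 3*x*y) dw = (6*w - 3*y) dw, which multiplied by dx ∧ dz gives (6*w - 3*y) dx ∧ dz ∧ dw
  d(w^2) includes (∂/∂w)(w^2) dw = (2*w) dw, which multiplied by dy ∧ dz gives (2*w) dy ∧ dz ∧ dw
  d(x*(3*w + 4*y)) includes (∂/∂x)(x*(3*w + 4*y)) dx = (3*w + 4*y) dx, which multiplied by dz ∧ dw gives (3*w + 4*y) dx ∧ dz ∧ dw
  d(x*(3*w + 4*y)) includes (∂/∂y)(x*(3*w + 4*y)) dy = (4*x) dy, which multiplied by dz ∧ dw gives (4*x) dy ∧ dz ∧ dw
Collecting like 3-forms: d(omega) = (-w + 3*x) dx ∧ dy ∧ dz + (-4*z) dx ∧ dy ∧ dw + (9*w + y) dx ∧ dz ∧ dw + (2*w + 4*x) dy ∧ dz ∧ dw.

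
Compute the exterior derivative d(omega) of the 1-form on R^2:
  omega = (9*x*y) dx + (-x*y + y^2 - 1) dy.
d(omega) = (-9*x - y) dx ∧ dy

For a 1-form omega = sum_i f_i dx_i, the exterior derivative is
  d(omega) = sum_{i < j} (∂f_j/∂x_i - ∂f_i/∂x_j) dx_i ∧ dx_j.
  coefficient of dx ∧ dy: ∂f_2/∂x - ∂f_1/∂y = ∂(-x*y + y^2 - 1)/∂x - ∂(9*x*y)/∂y = -9*x - y
Assembling: d(omega) = (-9*x - y) dx ∧ dy.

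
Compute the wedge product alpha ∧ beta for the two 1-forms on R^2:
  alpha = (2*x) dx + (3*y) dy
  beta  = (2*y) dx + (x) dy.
alpha ∧ beta = (2*x^2 - 6*y^2) dx ∧ dy

Distribute the wedge, using dx_i ∧ dx_j = -dx_j ∧ dx_i and dx_i ∧ dx_i = 0. For each pair (i, j) with i < j, the coefficient of dx_i ∧ dx_j in alpha ∧ beta is (alpha_i * beta_j - alpha_j * beta_i). Collecting: alpha ∧ beta = (2*x^2 - 6*y^2) dx ∧ dy.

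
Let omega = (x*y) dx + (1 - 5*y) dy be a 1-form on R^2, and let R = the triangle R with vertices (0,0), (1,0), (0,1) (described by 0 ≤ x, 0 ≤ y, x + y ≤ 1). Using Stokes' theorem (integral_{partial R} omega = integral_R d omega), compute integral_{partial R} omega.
integral_(partial R) omega = -1/6

Stokes: integral_partial_R omega = integral_R d omega with d omega = (∂Q/∂x - ∂P/∂y) dx ∧ dy.
  ∂Q/∂x = 0
  ∂P/∂y = x
  integrand = ∂Q/∂x - ∂P/∂y = -x.
Integrating over R: integral_0^1 integral_0^{1-x} (-x) dy dx = -1/6.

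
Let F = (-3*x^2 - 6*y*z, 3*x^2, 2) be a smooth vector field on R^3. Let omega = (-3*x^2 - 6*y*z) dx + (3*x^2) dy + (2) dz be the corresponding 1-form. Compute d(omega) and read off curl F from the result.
d(omega) = (0) dy ∧ dz + (-6*y) dz ∧ dx + (6*x + 6*z) dx ∧ dy; curl F = (0, -6*y, 6*x + 6*z)

d omega = sum_{i<j} (∂f_j/∂x_i - ∂f_i/∂x_j) dx_i ∧ dx_j. Under the identification (dy ∧ dz, dz ∧ dx, dx ∧ dy) ↔ (e_x, e_y, e_z), the coefficients are exactly the components of curl F. Compute:
  ∂R/∂y - ∂Q/∂z = (0) - (0) = 0
  ∂P/∂z - ∂R/∂x = (-6*y) - (0) = -6*y
  ∂Q/∂x - ∂P/∂y = (6*x) - (-6*z) = 6*x + 6*z.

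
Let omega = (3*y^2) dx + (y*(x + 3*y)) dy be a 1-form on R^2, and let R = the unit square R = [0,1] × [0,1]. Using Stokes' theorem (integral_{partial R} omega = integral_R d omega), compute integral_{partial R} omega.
integral_(partial R) omega = -5/2

Stokes: integral_partial_R omega = integral_R d omega with d omega = (∂Q/∂x - ∂P/∂y) dx ∧ dy.
  ∂Q/∂x = y
  ∂P/∂y = 6*y
  integrand = ∂Q/∂x - ∂P/∂y = -5*y.
Integrating over R: integral_0^1 integral_0^1 (-5*y) dx dy = -5/2.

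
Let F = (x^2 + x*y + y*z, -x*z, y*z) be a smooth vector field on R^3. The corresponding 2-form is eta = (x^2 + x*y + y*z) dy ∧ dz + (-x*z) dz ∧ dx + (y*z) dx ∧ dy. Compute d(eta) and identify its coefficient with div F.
d(eta) = (2*x + 2*y) dx ∧ dy ∧ dz; div F = 2*x + 2*y

For a 2-form in R^3 of the form above, applying d gives a 3-form with coefficient ∂P/∂x + ∂Q/∂y + ∂R/∂z:
  ∂P/∂x = 2*x + y
  ∂Q/∂y = 0
  ∂R/∂z = y
Sum = 2*x + 2*y, which is exactly div F.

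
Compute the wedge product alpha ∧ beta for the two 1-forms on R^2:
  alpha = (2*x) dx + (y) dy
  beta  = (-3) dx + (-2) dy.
alpha ∧ beta = (-4*x + 3*y) dx ∧ dy

Distribute the wedge, using dx_i ∧ dx_j = -dx_j ∧ dx_i and dx_i ∧ dx_i = 0. For each pair (i, j) with i < j, the coefficient of dx_i ∧ dx_j in alpha ∧ beta is (alpha_i * beta_j - alpha_j * beta_i). Collecting: alpha ∧ beta = (-4*x + 3*y) dx ∧ dy.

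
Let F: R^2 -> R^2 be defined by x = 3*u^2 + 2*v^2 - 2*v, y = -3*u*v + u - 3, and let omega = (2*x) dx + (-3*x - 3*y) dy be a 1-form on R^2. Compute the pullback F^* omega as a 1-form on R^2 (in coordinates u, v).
F^* omega = (36*u^3 + 27*u^2*v - 9*u^2 - 3*u*v^2 - 6*u*v - 3*u + 18*v^3 - 24*v^2 - 21*v + 9) du + (27*u^3 - 3*u^2*v - 3*u^2 + 18*u*v^2 - 18*u*v - 27*u + 16*v^3 - 24*v^2 + 8*v) dv

Using F^*(f dg) = (f ∘ F) d(g ∘ F), substitute each coordinate x_i by F_i(u, v) in f_i, and replace dx_i by d F_i = (∂F_i/∂u) du + (∂F_i/∂v) dv.
  For the x component: f_1(F) = 6*u^2 + 4*v^2 - 4*v; d F_1 = (6*u) du + (4*v - 2) dv
  For the y component: f_2(F) = -9*u^2 + 9*u*v - 3*u - 6*v^2 + 6*v + 9; d F_2 = (1 - 3*v) du + (-3*u) dv
Combining and collecting du, dv coefficients:
  coeff of du: 36*u^3 + 27*u^2*v - 9*u^2 - 3*u*v^2 - 6*u*v - 3*u + 18*v^3 - 24*v^2 - 21*v + 9
  coeff of dv: 27*u^3 - 3*u^2*v - 3*u^2 + 18*u*v^2 - 18*u*v - 27*u + 16*v^3 - 24*v^2 + 8*v
F^* omega = (36*u^3 + 27*u^2*v - 9*u^2 - 3*u*v^2 - 6*u*v - 3*u + 18*v^3 - 24*v^2 - 21*v + 9) du + (27*u^3 - 3*u^2*v - 3*u^2 + 18*u*v^2 - 18*u*v - 27*u + 16*v^3 - 24*v^2 + 8*v) dv.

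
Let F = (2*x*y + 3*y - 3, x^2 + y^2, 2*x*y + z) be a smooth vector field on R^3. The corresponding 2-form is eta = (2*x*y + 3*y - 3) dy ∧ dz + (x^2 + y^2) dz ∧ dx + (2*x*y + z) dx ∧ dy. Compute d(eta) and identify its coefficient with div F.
d(eta) = (4*y + 1) dx ∧ dy ∧ dz; div F = 4*y + 1

For a 2-form in R^3 of the form above, applying d gives a 3-form with coefficient ∂P/∂x + ∂Q/∂y + ∂R/∂z:
  ∂P/∂x = 2*y
  ∂Q/∂y = 2*y
  ∂R/∂z = 1
Sum = 4*y + 1, which is exactly div F.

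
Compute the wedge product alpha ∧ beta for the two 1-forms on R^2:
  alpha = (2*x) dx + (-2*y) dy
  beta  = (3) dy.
alpha ∧ beta = (6*x) dx ∧ dy

Distribute the wedge, using dx_i ∧ dx_j = -dx_j ∧ dx_i and dx_i ∧ dx_i = 0. For each pair (i, j) with i < j, the coefficient of dx_i ∧ dx_j in alpha ∧ beta is (alpha_i * beta_j - alpha_j * beta_i). Collecting: alpha ∧ beta = (6*x) dx ∧ dy.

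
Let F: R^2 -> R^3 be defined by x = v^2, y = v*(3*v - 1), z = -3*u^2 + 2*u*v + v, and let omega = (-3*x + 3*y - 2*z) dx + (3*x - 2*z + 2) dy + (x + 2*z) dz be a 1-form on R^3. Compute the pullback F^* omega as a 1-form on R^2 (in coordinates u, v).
F^* omega = (36*u^3 - 36*u^2*v + 2*u*v^2 - 12*u*v + 2*v^3 + 4*v^2) du + (-12*u^3 + 56*u^2*v - 12*u^2 - 30*u*v^2 + 12*u*v + 30*v^3 - 24*v^2 + 16*v - 2) dv

Using F^*(f dg) = (f ∘ F) d(g ∘ F), substitute each coordinate x_i by F_i(u, v) in f_i, and replace dx_i by d F_i = (∂F_i/∂u) du + (∂F_i/∂v) dv.
  For the x component: f_1(F) = 6*u^2 - 4*u*v + 6*v^2 - 5*v; d F_1 = (0) du + (2*v) dv
  For the y component: f_2(F) = 6*u^2 - 4*u*v + 3*v^2 - 2*v + 2; d F_2 = (0) du + (6*v - 1) dv
  For the z component: f_3(F) = -6*u^2 + 4*u*v + v^2 + 2*v; d F_3 = (-6*u + 2*v) du + (2*u + 1) dv
Combining and collecting du, dv coefficients:
  coeff of du: 36*u^3 - 36*u^2*v + 2*u*v^2 - 12*u*v + 2*v^3 + 4*v^2
  coeff of dv: -12*u^3 + 56*u^2*v - 12*u^2 - 30*u*v^2 + 12*u*v + 30*v^3 - 24*v^2 + 16*v - 2
F^* omega = (36*u^3 - 36*u^2*v + 2*u*v^2 - 12*u*v + 2*v^3 + 4*v^2) du + (-12*u^3 + 56*u^2*v - 12*u^2 - 30*u*v^2 + 12*u*v + 30*v^3 - 24*v^2 + 16*v - 2) dv.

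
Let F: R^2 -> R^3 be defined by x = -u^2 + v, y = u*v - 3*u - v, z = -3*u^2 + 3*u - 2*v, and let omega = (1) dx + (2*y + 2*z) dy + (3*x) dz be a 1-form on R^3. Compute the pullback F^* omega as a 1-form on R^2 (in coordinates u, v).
F^* omega = (18*u^3 - 6*u^2*v + 9*u^2 + 2*u*v^2 - 24*u*v - 2*u - 6*v^2 + 27*v) du + (-6*u^3 + 2*u^2*v + 12*u^2 - 8*u*v + 1) dv

Using F^*(f dg) = (f ∘ F) d(g ∘ F), substitute each coordinate x_i by F_i(u, v) in f_i, and replace dx_i by d F_i = (∂F_i/∂u) du + (∂F_i/∂v) dv.
  For the x component: f_1(F) = 1; d F_1 = (-2*u) du + (1) dv
  For the y component: f_2(F) = -6*u^2 + 2*u*v - 6*v; d F_2 = (v - 3) du + (u - 1) dv
  For the z component: f_3(F) = -3*u^2 + 3*v; d F_3 = (3 - 6*u) du + (-2) dv
Combining and collecting du, dv coefficients:
  coeff of du: 18*u^3 - 6*u^2*v + 9*u^2 + 2*u*v^2 - 24*u*v - 2*u - 6*v^2 + 27*v
  coeff of dv: -6*u^3 + 2*u^2*v + 12*u^2 - 8*u*v + 1
F^* omega = (18*u^3 - 6*u^2*v + 9*u^2 + 2*u*v^2 - 24*u*v - 2*u - 6*v^2 + 27*v) du + (-6*u^3 + 2*u^2*v + 12*u^2 - 8*u*v + 1) dv.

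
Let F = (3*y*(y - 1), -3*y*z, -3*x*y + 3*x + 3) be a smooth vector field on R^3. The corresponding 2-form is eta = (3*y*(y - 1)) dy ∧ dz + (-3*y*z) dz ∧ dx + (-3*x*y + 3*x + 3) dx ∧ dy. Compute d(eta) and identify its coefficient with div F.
d(eta) = (-3*z) dx ∧ dy ∧ dz; div F = -3*z

For a 2-form in R^3 of the form above, applying d gives a 3-form with coefficient ∂P/∂x + ∂Q/∂y + ∂R/∂z:
  ∂P/∂x = 0
  ∂Q/∂y = -3*z
  ∂R/∂z = 0
Sum = -3*z, which is exactly div F.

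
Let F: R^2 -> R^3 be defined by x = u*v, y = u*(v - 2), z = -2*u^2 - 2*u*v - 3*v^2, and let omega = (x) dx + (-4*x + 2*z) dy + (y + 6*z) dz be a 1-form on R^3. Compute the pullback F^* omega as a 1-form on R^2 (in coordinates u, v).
F^* omega = (48*u^3 + 64*u^2*v + 16*u^2 + 87*u*v^2 + 20*u*v + 30*v^3 + 12*v^2) du + (20*u^3 + 87*u^2*v + 4*u^2 + 96*u*v^2 + 12*u*v + 108*v^3) dv

Using F^*(f dg) = (f ∘ F) d(g ∘ F), substitute each coordinate x_i by F_i(u, v) in f_i, and replace dx_i by d F_i = (∂F_i/∂u) du + (∂F_i/∂v) dv.
  For the x component: f_1(F) = u*v; d F_1 = (v) du + (u) dv
  For the y component: f_2(F) = -4*u^2 - 8*u*v - 6*v^2; d F_2 = (v - 2) du + (u) dv
  For the z component: f_3(F) = -12*u^2 - 11*u*v - 2*u - 18*v^2; d F_3 = (-4*u - 2*v) du + (-2*u - 6*v) dv
Combining and collecting du, dv coefficients:
  coeff of du: 48*u^3 + 64*u^2*v + 16*u^2 + 87*u*v^2 + 20*u*v + 30*v^3 + 12*v^2
  coeff of dv: 20*u^3 + 87*u^2*v + 4*u^2 + 96*u*v^2 + 12*u*v + 108*v^3
F^* omega = (48*u^3 + 64*u^2*v + 16*u^2 + 87*u*v^2 + 20*u*v + 30*v^3 + 12*v^2) du + (20*u^3 + 87*u^2*v + 4*u^2 + 96*u*v^2 + 12*u*v + 108*v^3) dv.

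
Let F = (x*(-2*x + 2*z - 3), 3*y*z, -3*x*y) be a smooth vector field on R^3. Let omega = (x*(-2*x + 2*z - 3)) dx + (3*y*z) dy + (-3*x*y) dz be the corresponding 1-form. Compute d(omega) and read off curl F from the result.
d(omega) = (-3*x - 3*y) dy ∧ dz + (2*x + 3*y) dz ∧ dx + (0) dx ∧ dy; curl F = (-3*x - 3*y, 2*x + 3*y, 0)

d omega = sum_{i<j} (∂f_j/∂x_i - ∂f_i/∂x_j) dx_i ∧ dx_j. Under the identification (dy ∧ dz, dz ∧ dx, dx ∧ dy) ↔ (e_x, e_y, e_z), the coefficients are exactly the components of curl F. Compute:
  ∂R/∂y - ∂Q/∂z = (-3*x) - (3*y) = -3*x - 3*y
  ∂P/∂z - ∂R/∂x = (2*x) - (-3*y) = 2*x + 3*y
  ∂Q/∂x - ∂P/∂y = (0) - (0) = 0.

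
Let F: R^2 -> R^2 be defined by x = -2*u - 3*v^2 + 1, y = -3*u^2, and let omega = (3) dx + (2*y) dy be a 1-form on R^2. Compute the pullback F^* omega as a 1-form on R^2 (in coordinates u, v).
F^* omega = (36*u^3 - 6) du + (-18*v) dv

Using F^*(f dg) = (f ∘ F) d(g ∘ F), substitute each coordinate x_i by F_i(u, v) in f_i, and replace dx_i by d F_i = (∂F_i/∂u) du + (∂F_i/∂v) dv.
  For the x component: f_1(F) = 3; d F_1 = (-2) du + (-6*v) dv
  For the y component: f_2(F) = -6*u^2; d F_2 = (-6*u) du + (0) dv
Combining and collecting du, dv coefficients:
  coeff of du: 36*u^3 - 6
  coeff of dv: -18*v
F^* omega = (36*u^3 - 6) du + (-18*v) dv.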